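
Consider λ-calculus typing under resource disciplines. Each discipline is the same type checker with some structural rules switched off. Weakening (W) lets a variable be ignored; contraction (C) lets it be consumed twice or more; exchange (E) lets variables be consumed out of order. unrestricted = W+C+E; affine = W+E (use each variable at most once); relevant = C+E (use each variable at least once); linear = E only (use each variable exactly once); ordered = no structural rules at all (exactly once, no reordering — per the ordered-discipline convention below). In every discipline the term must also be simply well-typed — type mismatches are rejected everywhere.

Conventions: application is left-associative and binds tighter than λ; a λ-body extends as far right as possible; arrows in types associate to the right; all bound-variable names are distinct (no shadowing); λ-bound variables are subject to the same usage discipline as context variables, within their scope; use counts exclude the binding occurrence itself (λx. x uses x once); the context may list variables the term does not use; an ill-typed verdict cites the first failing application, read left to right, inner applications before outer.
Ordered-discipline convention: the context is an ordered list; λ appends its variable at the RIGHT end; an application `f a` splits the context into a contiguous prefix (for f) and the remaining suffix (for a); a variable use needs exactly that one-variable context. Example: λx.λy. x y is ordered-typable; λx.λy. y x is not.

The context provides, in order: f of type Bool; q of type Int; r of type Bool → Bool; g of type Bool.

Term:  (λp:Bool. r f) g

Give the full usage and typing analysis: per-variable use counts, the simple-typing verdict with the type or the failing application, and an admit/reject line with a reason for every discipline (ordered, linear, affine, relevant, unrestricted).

counts: f=1; q=0; r=1; g=1; p [bound]=0
uses in reading order: r, f, g
typing: ✓ — Bool
ordered ✗ (needs weakening: q, p unused)
linear ✗ (needs weakening: q, p unused)
affine ✓ (none of f, q, r, g, p used more than once)
relevant ✗ (needs weakening: q, p unused)
unrestricted ✓ (type-checks (Bool) and nothing is barred)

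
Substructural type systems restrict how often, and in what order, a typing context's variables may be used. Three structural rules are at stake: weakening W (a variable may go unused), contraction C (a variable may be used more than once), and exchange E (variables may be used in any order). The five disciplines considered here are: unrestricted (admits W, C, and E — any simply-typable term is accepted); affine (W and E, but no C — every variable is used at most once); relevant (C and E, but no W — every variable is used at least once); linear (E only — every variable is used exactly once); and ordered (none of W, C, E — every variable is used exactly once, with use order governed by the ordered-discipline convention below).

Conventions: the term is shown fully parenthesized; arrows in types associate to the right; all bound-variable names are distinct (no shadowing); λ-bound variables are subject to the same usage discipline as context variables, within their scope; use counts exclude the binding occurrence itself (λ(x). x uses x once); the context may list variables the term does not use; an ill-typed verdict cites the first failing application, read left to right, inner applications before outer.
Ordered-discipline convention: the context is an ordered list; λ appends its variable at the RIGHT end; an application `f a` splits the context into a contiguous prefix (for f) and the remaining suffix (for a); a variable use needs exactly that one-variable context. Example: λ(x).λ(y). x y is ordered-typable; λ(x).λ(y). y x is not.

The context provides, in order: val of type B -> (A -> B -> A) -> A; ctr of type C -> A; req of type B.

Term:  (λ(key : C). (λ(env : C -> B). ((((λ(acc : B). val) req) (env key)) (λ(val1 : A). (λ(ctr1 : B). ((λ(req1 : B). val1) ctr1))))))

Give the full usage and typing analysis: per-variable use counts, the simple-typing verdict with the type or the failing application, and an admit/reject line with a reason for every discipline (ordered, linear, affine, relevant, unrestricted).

usage: val: 1, ctr: 0, req: 1, key (bound): 1, env (bound): 1, acc (bound): 0, val1 (bound): 1, ctr1 (bound): 1, req1 (bound): 0
use order (left to right): val, req, env, key, val1, ctr1
typing: ✓ — C -> (C -> B) -> A
ordered: ✗, ctr, acc, req1 never used (weakening)
linear: ✗, ctr, acc, req1 never used (weakening)
affine: ✓, val, ctr, req, key, env, acc, val1, ctr1, req1: no repeats, contraction unneeded
relevant: ✗, ctr, acc, req1 never used (weakening)
unrestricted: ✓, simply typable at C -> (C -> B) -> A; W, C, E all held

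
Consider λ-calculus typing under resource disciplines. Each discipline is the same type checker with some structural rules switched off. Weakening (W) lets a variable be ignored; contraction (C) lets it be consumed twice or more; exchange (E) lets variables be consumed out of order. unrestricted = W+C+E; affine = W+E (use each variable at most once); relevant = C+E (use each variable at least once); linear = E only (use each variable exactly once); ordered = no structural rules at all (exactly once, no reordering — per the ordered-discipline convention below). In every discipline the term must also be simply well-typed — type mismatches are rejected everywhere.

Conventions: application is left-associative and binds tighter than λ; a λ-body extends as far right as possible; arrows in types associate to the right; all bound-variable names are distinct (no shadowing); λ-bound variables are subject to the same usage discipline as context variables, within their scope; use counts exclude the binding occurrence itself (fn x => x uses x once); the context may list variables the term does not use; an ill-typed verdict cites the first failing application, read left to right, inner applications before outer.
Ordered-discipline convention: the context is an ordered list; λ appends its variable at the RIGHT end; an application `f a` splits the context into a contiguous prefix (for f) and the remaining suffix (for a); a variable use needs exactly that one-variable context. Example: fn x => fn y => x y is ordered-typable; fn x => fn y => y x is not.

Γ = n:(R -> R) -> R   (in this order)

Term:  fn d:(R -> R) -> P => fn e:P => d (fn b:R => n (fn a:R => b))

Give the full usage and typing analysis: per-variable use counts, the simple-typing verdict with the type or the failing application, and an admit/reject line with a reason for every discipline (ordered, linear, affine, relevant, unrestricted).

use counts: n: 1×, d [bound]: 1×, e [bound]: 0×, b [bound]: 1×, a [bound]: 0×
use order (left to right): d, n, b
typing: ✓ — ((R -> R) -> P) -> P -> P
ordered: ✗ — e, a left unused
linear: ✗ — e, a left unused
affine: ✓ — no duplicate uses among n, d, e, b, a
relevant: ✗ — e, a left unused
unrestricted: ✓ — type-checks (((R -> R) -> P) -> P -> P) and nothing is barred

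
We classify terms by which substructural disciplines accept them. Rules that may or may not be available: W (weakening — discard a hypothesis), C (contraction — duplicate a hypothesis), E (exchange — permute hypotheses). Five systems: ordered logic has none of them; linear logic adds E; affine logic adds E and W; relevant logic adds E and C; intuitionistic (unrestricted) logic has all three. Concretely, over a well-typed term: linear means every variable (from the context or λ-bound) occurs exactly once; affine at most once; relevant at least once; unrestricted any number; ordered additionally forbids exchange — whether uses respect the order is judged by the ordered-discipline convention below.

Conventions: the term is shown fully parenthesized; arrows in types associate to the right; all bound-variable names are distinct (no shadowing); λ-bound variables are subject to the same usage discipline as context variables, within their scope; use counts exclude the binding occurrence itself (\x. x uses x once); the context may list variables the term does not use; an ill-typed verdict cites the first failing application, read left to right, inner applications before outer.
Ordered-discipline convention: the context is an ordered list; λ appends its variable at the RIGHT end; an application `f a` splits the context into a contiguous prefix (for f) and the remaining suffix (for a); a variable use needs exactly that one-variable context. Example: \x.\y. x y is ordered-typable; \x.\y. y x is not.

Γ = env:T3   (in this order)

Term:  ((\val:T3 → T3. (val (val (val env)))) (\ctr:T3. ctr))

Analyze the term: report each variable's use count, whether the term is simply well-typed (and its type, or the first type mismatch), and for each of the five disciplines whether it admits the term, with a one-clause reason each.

usage: env=1; val (λ-bound)=3; ctr (λ-bound)=1
use order (left to right): val, val, val, env, ctr
typing: well-typed at T3
ordered: ✗, repeated use of val ×3
linear: ✗, repeated use of val ×3
affine: ✗, repeated use of val ×3
relevant: ✓, env, val, ctr: all used, weakening unneeded
unrestricted: ✓, type-checks (T3) and nothing is barred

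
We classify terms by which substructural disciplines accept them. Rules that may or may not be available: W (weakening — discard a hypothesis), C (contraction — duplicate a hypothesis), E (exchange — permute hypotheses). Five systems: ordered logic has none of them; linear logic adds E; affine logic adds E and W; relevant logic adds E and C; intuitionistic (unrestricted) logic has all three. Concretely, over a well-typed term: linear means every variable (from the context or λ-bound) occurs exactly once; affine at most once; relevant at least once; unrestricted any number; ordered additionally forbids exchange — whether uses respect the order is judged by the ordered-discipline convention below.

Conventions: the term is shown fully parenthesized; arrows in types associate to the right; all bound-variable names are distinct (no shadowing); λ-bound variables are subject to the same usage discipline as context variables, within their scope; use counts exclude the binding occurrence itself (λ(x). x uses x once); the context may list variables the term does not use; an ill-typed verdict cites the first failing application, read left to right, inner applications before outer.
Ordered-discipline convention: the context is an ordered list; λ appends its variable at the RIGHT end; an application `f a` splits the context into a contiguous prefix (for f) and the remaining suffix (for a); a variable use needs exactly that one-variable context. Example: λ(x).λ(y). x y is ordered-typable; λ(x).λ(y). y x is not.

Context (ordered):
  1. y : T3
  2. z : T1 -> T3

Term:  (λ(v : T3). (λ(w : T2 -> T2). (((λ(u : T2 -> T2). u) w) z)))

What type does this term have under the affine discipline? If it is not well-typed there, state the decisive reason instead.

not well-typed under affine — the type mismatch rejects it
counts: y: 0; z: 1; v (bound): 0; w (bound): 1; u (bound): 1
left-to-right use order: u, w, z
typing: ill-typed: argument of type T1 -> T3 where T2 is required
across the five disciplines: ordered ✗ · linear ✗ · affine ✗ · relevant ✗ · unrestricted ✗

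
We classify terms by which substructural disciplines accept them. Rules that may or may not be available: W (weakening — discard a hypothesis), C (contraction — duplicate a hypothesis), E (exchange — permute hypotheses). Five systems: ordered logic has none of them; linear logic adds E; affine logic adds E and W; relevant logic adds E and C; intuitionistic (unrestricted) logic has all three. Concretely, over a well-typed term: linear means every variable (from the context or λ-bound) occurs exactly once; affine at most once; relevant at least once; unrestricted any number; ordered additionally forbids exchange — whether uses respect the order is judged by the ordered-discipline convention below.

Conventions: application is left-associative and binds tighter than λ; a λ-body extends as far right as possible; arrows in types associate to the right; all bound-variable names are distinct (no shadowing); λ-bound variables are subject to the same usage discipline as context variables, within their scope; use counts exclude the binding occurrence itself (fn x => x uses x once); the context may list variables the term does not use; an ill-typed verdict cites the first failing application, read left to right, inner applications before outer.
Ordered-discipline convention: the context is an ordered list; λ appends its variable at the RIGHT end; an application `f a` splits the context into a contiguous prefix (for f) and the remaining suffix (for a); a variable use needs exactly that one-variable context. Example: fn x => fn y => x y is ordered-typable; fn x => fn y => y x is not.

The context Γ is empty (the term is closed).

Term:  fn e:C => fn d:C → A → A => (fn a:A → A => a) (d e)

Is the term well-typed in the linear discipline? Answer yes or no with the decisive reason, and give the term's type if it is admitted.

yes — single use per variable (e, d, a); term : C → (C → A → A) → A → A
use counts: e [bound]: 1, d [bound]: 1, a [bound]: 1
left-to-right use order: a, d, e
typing: ✓ — C → (C → A → A) → A → A
per-discipline verdicts: ordered ✗; linear ✓; affine ✓; relevant ✓; unrestricted ✓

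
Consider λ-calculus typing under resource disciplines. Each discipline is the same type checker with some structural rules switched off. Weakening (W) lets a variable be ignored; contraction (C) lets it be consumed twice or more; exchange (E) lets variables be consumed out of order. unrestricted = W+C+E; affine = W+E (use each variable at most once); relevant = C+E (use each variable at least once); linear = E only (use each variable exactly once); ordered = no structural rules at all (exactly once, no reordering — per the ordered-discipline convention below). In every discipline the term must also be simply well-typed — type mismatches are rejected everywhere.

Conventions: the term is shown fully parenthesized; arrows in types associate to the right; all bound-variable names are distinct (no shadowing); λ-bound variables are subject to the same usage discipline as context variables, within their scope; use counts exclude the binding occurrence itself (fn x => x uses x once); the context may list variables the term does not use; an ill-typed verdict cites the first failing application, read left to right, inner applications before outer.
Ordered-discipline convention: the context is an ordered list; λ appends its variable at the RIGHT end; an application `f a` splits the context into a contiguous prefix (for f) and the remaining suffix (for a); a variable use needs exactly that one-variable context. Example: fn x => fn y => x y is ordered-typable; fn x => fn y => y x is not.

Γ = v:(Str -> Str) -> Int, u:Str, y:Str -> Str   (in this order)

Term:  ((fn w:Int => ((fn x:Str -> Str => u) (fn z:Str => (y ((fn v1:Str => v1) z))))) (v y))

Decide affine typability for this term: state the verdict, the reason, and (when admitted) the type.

no — uses contraction: y ×2
variable uses: v: 1, u: 1, y: 2, w [bound]: 0, x [bound]: 0, z [bound]: 1, v1 [bound]: 1
uses in reading order: u, y, v1, z, v, y
typing: well-typed — term : Str
all disciplines: ordered ✗ | linear ✗ | affine ✗ | relevant ✗ | unrestricted ✓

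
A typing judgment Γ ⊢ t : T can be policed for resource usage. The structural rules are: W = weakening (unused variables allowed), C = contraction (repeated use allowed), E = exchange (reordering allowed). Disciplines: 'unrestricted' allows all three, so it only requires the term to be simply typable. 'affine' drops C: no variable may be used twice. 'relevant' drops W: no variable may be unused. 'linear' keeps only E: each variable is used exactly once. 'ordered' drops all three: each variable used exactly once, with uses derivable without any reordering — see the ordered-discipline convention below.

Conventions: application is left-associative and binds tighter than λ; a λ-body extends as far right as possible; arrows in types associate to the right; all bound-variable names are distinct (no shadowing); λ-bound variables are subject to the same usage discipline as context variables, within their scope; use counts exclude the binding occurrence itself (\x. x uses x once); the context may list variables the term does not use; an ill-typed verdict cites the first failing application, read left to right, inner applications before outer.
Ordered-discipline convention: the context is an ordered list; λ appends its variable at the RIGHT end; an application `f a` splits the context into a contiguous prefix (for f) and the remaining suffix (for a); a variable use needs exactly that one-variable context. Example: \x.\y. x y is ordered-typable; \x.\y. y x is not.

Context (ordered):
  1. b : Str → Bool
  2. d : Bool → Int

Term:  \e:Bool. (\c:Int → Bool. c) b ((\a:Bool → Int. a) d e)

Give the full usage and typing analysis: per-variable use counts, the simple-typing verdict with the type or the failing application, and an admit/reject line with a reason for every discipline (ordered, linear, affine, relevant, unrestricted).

variable uses: b=1; d=1; e (λ-bound)=1; c (λ-bound)=1; a (λ-bound)=1
left-to-right use order: c, b, a, d, e
typing: ill-typed: an argument Str → Bool mismatches the expected Int → Bool
ordered: ✗ — a type mismatch blocks all five
linear: ✗ — the type mismatch rejects it
affine: ✗ — not simply typable
relevant: ✗ — fails simple typing
unrestricted: ✗ — a type mismatch blocks all five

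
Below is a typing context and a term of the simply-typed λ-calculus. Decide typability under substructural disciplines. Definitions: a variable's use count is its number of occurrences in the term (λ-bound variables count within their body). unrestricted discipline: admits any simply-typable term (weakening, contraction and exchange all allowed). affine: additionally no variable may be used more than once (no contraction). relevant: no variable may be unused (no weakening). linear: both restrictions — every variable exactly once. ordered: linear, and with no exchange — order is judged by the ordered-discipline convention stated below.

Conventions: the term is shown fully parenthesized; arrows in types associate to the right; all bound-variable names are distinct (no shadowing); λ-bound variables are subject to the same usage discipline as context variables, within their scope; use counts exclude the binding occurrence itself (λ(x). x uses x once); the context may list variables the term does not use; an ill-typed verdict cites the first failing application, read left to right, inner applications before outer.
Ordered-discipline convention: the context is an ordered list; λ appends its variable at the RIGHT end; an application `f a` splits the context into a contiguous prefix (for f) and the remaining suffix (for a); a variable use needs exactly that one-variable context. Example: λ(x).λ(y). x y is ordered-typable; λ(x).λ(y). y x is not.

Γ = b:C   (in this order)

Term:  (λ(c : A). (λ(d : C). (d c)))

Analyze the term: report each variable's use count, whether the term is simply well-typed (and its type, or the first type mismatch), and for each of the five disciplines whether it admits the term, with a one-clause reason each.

use counts: b ×0, c (λ-bound) ×1, d (λ-bound) ×1
use order (left to right): d, c
typing: ill-typed: can't apply a value of type C
ordered: ✗ — a type mismatch blocks all five
linear: ✗ — the type mismatch rejects it
affine: ✗ — not simply typable
relevant: ✗ — fails simple typing
unrestricted: ✗ — a type mismatch blocks all five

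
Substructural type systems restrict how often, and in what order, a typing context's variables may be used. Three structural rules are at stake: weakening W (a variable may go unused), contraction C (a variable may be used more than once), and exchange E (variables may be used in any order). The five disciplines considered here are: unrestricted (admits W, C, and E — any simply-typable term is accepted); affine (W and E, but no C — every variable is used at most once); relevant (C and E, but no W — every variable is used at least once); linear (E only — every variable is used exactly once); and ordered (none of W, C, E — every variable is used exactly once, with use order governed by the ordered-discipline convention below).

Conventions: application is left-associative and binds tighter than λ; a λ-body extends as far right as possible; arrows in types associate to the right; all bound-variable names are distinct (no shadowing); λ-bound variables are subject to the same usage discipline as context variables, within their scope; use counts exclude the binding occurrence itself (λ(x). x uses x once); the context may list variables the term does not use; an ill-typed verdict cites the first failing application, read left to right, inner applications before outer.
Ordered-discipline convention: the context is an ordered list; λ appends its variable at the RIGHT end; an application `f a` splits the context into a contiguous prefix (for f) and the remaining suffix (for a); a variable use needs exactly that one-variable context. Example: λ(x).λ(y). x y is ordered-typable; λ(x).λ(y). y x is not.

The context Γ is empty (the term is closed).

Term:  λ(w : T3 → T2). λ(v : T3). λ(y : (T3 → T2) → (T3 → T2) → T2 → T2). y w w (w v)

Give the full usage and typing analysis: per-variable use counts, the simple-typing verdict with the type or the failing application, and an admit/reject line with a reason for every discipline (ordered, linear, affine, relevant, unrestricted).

usage: w (bound)=3, v (bound)=1, y (bound)=1
use order (left to right): y, w, w, w, v
typing: well-typed at (T3 → T2) → T3 → ((T3 → T2) → (T3 → T2) → T2 → T2) → T2
ordered: ✗ — w ×3 used more than once (contraction)
linear: ✗ — w ×3 used more than once (contraction)
affine: ✗ — w ×3 used more than once (contraction)
relevant: ✓ — every one of w, v, y appears
unrestricted: ✓ — well-typed at (T3 → T2) → T3 → ((T3 → T2) → (T3 → T2) → T2 → T2) → T2; no restrictions here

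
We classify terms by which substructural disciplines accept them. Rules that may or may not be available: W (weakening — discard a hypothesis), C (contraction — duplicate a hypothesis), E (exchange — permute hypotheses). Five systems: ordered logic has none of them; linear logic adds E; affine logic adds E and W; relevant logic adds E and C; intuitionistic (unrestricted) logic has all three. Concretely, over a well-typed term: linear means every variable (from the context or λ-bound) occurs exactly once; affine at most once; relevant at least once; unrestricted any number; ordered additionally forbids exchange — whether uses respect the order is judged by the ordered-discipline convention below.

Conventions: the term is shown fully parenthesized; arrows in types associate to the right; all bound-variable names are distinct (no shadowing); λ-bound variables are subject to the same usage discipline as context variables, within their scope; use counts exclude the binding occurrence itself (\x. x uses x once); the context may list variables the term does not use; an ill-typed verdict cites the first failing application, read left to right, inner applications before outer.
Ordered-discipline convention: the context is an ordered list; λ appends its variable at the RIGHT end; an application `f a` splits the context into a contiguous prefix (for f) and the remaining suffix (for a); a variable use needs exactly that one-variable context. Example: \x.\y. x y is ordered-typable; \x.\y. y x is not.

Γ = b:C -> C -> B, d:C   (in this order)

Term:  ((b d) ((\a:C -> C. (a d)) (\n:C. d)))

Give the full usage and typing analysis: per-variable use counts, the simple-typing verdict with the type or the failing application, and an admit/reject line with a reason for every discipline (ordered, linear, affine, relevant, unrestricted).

counts: b=1, d=3, a (bound)=1, n (bound)=0
uses in reading order: b, d, a, d, d
typing: the term checks, with type B
ordered: ✗ — repeated use of d ×3; unused: n — weakening required
linear: ✗ — repeated use of d ×3; unused: n — weakening required
affine: ✗ — repeated use of d ×3
relevant: ✗ — unused: n — weakening required
unrestricted: ✓ — well-typed at B; no restrictions here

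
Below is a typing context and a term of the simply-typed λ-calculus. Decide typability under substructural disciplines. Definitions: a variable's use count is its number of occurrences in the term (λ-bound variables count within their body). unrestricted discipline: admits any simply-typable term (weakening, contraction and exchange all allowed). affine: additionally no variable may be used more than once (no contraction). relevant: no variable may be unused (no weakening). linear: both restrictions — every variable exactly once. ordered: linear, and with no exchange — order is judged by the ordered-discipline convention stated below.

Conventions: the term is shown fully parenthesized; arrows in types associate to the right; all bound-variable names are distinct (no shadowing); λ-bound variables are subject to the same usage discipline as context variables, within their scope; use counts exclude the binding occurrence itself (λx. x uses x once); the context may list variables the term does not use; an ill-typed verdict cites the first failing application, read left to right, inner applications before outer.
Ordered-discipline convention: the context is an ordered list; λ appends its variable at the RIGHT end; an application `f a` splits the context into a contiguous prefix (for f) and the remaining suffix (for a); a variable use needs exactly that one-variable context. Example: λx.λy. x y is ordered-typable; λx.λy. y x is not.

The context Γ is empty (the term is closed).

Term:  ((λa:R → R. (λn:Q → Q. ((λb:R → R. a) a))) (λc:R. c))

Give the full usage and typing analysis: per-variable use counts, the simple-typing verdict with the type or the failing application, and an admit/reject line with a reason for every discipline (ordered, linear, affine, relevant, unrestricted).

counts: a (bound): 2; n (bound): 0; b (bound): 0; c (bound): 1
order of uses: a, a, c
typing: well-typed — term : (Q → Q) → R → R
ordered: ✗ — repeated use of a ×2; n, b never used (weakening)
linear: ✗ — repeated use of a ×2; n, b never used (weakening)
affine: ✗ — repeated use of a ×2
relevant: ✗ — n, b never used (weakening)
unrestricted: ✓ — type-checks ((Q → Q) → R → R) and nothing is barred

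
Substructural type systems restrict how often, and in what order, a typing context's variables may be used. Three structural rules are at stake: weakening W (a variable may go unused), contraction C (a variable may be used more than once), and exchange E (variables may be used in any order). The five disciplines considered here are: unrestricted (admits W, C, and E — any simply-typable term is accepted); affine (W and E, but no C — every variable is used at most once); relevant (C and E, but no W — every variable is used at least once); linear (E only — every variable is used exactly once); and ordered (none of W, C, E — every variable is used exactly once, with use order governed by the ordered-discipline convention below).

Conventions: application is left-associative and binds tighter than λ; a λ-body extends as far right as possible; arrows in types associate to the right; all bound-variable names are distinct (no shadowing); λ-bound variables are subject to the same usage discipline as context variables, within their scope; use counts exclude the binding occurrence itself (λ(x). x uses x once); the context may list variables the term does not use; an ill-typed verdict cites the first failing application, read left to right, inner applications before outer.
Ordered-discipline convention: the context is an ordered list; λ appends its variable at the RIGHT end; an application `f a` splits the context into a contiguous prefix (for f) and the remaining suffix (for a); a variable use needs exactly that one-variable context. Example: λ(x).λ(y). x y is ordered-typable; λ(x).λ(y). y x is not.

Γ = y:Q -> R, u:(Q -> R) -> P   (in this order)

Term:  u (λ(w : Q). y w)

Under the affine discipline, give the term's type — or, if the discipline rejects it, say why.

term : P
variable uses: y=1, u=1, w (bound)=1
order of uses: u, y, w
typing: well-typed — term : P
all disciplines: ordered ✗; linear ✓; affine ✓; relevant ✓; unrestricted ✓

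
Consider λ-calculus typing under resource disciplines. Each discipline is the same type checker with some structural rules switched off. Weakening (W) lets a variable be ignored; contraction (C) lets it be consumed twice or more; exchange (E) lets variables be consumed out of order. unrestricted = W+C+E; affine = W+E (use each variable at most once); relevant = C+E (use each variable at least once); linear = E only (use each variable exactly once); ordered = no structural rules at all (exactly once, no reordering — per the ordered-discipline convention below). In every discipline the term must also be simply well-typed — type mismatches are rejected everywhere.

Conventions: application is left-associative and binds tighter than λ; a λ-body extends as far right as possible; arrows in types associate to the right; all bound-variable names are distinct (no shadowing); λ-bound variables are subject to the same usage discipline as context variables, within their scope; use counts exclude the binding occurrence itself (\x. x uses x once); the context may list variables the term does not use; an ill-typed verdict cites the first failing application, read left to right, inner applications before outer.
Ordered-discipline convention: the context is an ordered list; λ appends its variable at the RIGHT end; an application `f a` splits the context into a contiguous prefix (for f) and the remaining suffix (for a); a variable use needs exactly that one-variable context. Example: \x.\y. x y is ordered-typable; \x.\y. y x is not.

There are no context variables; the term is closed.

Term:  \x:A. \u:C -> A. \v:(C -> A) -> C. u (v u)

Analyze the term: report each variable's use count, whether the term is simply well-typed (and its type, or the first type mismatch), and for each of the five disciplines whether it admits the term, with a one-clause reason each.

variable uses: x (bound) ×0; u (bound) ×2; v (bound) ×1
use order (left to right): u, v, u
typing: well-typed at A -> (C -> A) -> ((C -> A) -> C) -> A
ordered ✗ (repeated use of u ×2; x never used (weakening))
linear ✗ (repeated use of u ×2; x never used (weakening))
affine ✗ (repeated use of u ×2)
relevant ✗ (x never used (weakening))
unrestricted ✓ (typability at A -> (C -> A) -> ((C -> A) -> C) -> A is all that's needed)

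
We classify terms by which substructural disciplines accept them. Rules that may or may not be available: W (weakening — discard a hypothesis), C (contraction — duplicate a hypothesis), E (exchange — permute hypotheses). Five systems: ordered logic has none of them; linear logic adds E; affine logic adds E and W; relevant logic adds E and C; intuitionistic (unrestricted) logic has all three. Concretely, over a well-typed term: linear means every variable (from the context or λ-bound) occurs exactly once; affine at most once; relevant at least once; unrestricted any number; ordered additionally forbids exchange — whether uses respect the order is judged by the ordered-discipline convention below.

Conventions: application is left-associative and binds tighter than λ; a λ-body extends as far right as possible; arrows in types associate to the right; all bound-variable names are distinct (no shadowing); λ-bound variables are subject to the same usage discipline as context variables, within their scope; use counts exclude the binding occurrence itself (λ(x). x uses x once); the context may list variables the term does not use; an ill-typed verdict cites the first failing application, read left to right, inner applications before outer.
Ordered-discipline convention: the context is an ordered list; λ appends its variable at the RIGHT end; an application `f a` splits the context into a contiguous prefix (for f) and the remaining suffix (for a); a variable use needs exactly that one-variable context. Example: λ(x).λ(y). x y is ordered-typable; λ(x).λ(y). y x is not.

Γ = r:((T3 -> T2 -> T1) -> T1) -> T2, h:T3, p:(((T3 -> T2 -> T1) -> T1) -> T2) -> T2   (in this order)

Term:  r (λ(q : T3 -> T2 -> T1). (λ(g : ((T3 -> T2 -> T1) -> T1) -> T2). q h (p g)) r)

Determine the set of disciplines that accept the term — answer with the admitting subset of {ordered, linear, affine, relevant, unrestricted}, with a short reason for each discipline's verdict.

admitted in: relevant, unrestricted
counts: r ×2, h ×1, p ×1, q [bound] ×1, g [bound] ×1
uses in reading order: r, q, h, p, g, r
typing: well-typed at T2
ordered: ✗ — needs contraction — r ×2
linear: ✗ — needs contraction — r ×2
affine: ✗ — needs contraction — r ×2
relevant: ✓ — at least one use each (r, h, p, q, g)
unrestricted: ✓ — type-checks (T2) and nothing is barred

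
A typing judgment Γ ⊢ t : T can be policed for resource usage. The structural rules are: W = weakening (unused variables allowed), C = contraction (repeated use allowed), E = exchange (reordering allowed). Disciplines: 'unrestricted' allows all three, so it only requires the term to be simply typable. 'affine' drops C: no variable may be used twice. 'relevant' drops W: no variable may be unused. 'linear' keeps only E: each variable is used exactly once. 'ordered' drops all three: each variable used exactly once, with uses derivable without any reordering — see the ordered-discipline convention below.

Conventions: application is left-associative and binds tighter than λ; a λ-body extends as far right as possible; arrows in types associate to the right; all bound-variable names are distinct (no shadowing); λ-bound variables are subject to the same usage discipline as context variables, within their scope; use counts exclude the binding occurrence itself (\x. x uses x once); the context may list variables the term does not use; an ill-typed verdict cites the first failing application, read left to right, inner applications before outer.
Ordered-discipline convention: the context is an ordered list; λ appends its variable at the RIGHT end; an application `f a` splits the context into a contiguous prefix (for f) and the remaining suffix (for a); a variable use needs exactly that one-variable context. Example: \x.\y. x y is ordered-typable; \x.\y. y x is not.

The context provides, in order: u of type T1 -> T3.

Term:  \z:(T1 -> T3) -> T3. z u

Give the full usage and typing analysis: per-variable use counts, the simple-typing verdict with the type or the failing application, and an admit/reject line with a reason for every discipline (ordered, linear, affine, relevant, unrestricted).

use counts: u=1, z (λ-bound)=1
left-to-right use order: z, u
typing: well-typed at ((T1 -> T3) -> T3) -> T3
ordered: ✗ — needs exchange: uses follow z, u
linear: ✓ — u, z: one use apiece
affine: ✓ — at most one use each (u, z)
relevant: ✓ — u, z: all used, weakening unneeded
unrestricted: ✓ — type-checks (((T1 -> T3) -> T3) -> T3) and nothing is barred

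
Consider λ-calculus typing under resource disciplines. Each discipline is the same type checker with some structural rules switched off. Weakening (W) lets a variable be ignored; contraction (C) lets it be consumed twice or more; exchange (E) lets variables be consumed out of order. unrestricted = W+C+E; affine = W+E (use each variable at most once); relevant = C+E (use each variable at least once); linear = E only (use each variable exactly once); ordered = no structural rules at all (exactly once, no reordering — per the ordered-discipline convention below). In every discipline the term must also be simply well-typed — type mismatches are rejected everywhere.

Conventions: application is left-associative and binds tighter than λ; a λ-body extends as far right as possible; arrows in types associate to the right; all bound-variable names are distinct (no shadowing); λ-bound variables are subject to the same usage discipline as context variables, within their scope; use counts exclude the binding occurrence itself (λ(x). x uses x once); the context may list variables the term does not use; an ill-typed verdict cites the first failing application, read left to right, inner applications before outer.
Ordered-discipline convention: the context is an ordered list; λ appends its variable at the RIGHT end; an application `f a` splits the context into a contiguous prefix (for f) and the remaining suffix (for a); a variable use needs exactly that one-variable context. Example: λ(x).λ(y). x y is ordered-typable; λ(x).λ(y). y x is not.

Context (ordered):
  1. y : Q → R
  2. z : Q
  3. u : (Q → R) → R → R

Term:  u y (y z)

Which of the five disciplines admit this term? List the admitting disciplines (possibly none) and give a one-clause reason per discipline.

admitting disciplines: relevant, unrestricted
counts: y: 2×, z: 1×, u: 1×
order of uses: u, y, y, z
typing: the term checks, with type R
ordered ✗ (repeated use of y ×2)
linear ✗ (repeated use of y ×2)
affine ✗ (repeated use of y ×2)
relevant ✓ (at least one use each (y, z, u))
unrestricted ✓ (well-typed at R; no restrictions here)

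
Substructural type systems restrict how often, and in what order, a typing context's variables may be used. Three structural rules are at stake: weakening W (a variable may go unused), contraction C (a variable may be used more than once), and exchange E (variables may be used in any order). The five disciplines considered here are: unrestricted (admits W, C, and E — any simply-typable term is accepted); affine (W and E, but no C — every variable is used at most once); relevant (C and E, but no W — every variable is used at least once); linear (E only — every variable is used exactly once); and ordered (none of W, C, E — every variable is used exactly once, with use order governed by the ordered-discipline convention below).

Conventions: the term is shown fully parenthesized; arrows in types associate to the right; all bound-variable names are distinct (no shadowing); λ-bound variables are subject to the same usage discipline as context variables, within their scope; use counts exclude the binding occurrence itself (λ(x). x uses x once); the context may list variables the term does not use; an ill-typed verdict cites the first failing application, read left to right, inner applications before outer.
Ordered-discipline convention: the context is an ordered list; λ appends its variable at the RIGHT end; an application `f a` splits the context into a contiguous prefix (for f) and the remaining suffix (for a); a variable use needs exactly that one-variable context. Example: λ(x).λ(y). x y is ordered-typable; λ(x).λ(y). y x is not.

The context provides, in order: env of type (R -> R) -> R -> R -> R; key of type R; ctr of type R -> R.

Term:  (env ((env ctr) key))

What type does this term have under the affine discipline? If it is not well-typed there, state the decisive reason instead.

not well-typed under affine — needs contraction — env ×2
counts: env: 2×; key: 1×; ctr: 1×
left-to-right use order: env, env, ctr, key
typing: ✓ — R -> R -> R
per-discipline verdicts: ordered ✗ | linear ✗ | affine ✗ | relevant ✓ | unrestricted ✓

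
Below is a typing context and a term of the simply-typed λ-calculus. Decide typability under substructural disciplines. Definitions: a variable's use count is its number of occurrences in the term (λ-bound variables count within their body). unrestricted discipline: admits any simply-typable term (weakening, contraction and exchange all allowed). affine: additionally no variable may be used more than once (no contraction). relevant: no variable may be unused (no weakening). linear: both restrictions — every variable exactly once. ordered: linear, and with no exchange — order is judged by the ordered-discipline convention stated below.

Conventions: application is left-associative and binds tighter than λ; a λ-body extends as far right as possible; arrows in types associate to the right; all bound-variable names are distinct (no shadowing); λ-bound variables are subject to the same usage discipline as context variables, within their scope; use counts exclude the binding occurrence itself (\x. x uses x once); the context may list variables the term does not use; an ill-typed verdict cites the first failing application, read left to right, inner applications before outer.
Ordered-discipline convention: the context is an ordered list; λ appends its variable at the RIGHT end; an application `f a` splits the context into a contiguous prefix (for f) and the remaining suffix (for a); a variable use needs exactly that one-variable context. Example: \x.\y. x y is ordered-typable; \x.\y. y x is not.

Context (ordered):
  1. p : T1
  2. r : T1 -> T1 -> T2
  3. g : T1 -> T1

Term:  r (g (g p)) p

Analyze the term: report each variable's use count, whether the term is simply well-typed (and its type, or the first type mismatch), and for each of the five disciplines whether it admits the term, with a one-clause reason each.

variable uses: p: 2; r: 1; g: 2
use order (left to right): r, g, g, p, p
typing: well-typed at T2
ordered ✗ (needs contraction — p ×2, g ×2)
linear ✗ (needs contraction — p ×2, g ×2)
affine ✗ (needs contraction — p ×2, g ×2)
relevant ✓ (at least one use each (p, r, g))
unrestricted ✓ (type-checks (T2) and nothing is barred)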